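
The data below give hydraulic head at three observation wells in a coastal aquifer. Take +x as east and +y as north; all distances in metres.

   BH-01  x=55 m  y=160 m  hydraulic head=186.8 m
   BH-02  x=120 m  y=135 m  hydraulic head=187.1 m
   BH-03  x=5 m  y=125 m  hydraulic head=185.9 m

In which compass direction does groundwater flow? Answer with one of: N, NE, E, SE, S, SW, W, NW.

SW

With h = a·x + b·y + c and BH-01 as origin, the differences give:
  65·a + (-25)·b = +0.3
  (-50)·a + (-35)·b = -0.9
Eliminate b (×(-35) and ×(-25), subtract): -3525·a = -33.00 → a = ∂h/∂x = +0.009362
Back-substitute: b = ∂h/∂y = +0.01234.
Flow = −∇h = (-0.009362 east, -0.01234 north), which points southwest.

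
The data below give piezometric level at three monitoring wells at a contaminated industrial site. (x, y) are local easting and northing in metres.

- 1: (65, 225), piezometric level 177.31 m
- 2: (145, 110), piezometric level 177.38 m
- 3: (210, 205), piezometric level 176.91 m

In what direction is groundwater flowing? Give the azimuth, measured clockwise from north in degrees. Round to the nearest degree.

048°

Differences from 1: to 2 (Δx, Δy, Δh) = (80, -115, +0.07); to 3 = (145, -20, -0.40).
Determinant of the coordinate differences = 80·(-20) − 145·(-115) = 15075.
∂h/∂x = [(+0.07)·(-20) − (-0.40)·(-115)] / 15075 = -0.003144
∂h/∂y = [80·(-0.40) − 145·(+0.07)] / 15075 = -0.002796
Flow direction (−∇h) has components (+0.003144 E, +0.002796 N).
Azimuth = atan2(E, N) = atan2(+0.003144, +0.002796) = 48.4° ≈ 048°.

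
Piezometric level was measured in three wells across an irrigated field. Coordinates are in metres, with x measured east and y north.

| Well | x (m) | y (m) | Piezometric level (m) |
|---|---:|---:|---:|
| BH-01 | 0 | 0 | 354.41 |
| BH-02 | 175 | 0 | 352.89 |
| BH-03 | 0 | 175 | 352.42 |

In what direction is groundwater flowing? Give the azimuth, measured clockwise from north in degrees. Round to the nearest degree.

037°

∂h/∂x = (352.89 − 354.41) / (175 − 0) = -0.008686
∂h/∂y = (352.42 − 354.41) / (175 − 0) = -0.01137
Flow direction (−∇h) has components (+0.008686 E, +0.01137 N).
Azimuth = atan2(E, N) = atan2(+0.008686, +0.01137) = 37.4° ≈ 037°.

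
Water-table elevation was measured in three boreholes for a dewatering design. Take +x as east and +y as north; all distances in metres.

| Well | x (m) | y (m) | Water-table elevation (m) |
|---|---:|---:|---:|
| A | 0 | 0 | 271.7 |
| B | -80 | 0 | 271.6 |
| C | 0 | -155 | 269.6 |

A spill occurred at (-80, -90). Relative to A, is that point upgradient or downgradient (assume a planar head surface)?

∂h/∂x = (271.6 − 271.7) / (-80 − 0) = +0.001250
∂h/∂y = (269.6 − 271.7) / (-155 − 0) = +0.01355
Head at (-80, -90) = 271.7 + (+0.001250)·(-80) + (+0.01355)·(-90) = 270.38 m.
That is lower than the 271.7 m at A, so the point is downgradient.

downgradient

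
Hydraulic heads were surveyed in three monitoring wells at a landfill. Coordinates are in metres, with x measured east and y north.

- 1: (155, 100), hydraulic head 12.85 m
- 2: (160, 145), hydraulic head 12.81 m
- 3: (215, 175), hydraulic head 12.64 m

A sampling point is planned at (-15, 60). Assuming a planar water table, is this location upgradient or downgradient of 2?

upgradient

Taking 1 as reference: 2−1 = (5, 45, -0.04); 3−1 = (60, 75, -0.21).
Solve a·Δx + b·Δy = Δh: det = 5·75 − 60·45 = -2325.
∂h/∂x = [(-0.04)·75 − (-0.21)·45] / -2325 = -0.002774
∂h/∂y = [5·(-0.21) − 60·(-0.04)] / -2325 = -0.0005806
Head at (-15, 60) = 12.85 + (-0.002774)·(-170) + (-0.0005806)·(-40) = 13.34 m.
That is higher than the 12.81 m at 2, so the point is upgradient.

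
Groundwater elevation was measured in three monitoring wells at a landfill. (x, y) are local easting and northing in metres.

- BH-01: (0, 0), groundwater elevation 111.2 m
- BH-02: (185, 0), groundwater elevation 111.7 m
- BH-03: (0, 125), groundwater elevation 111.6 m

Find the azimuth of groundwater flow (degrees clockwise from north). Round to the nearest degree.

220°

∂h/∂x = (111.7 − 111.2) / (185 − 0) = +0.002703
∂h/∂y = (111.6 − 111.2) / (125 − 0) = +0.003200
Flow direction (−∇h) has components (-0.002703 E, -0.003200 N).
Azimuth = atan2(E, N) = atan2(-0.002703, -0.003200) = 220.2° ≈ 220°.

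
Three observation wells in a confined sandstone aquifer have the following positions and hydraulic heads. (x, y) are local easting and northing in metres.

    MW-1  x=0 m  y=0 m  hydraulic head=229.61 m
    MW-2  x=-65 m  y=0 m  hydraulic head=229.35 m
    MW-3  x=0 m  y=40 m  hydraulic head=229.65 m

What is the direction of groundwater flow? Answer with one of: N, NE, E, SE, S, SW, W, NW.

∂h/∂x = (229.35 − 229.61) / (-65 − 0) = +0.004000
∂h/∂y = (229.65 − 229.61) / (40 − 0) = +0.0010000
Flow = −∇h = (-0.004000 east, -0.0010000 north), which points west.

W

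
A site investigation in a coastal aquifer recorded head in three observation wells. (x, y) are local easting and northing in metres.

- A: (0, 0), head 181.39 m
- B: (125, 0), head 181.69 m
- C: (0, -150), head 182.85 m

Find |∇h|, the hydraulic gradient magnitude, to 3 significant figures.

0.0100

∂h/∂x = (181.69 − 181.39) / (125 − 0) = +0.002400
∂h/∂y = (182.85 − 181.39) / (-150 − 0) = -0.009733
|∇h| = √(0.002400² + -0.009733²) = 0.01002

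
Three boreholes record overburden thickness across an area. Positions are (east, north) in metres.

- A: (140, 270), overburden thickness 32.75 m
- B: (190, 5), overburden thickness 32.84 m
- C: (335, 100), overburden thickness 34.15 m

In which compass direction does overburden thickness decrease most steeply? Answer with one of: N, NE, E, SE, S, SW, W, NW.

With d = a·x + b·y + c and A as origin, the differences give:
  50·a + (-265)·b = +0.09
  195·a + (-170)·b = +1.40
Eliminate b (×(-170) and ×(-265), subtract): 43175·a = 355.700 → a = ∂d/∂x = +0.008239
Back-substitute: b = ∂d/∂y = +0.001215.
Steepest decrease is along −∇f = (-0.008239 E, -0.001215 N) → west.

W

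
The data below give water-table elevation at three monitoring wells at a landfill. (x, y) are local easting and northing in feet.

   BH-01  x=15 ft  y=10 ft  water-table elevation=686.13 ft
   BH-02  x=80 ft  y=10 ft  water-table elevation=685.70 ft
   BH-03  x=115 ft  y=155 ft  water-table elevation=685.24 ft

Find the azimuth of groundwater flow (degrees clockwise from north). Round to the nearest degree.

Differences from BH-01: to BH-02 (Δx, Δy, Δh) = (65, 0, -0.43); to BH-03 = (100, 145, -0.89).
Determinant of the coordinate differences = 65·145 − 100·0 = 9425.
∂h/∂x = [(-0.43)·145 − (-0.89)·0] / 9425 = -0.006615
∂h/∂y = [65·(-0.89) − 100·(-0.43)] / 9425 = -0.001576
Flow direction (−∇h) has components (+0.006615 E, +0.001576 N).
Azimuth = atan2(E, N) = atan2(+0.006615, +0.001576) = 76.6° ≈ 077°.

077°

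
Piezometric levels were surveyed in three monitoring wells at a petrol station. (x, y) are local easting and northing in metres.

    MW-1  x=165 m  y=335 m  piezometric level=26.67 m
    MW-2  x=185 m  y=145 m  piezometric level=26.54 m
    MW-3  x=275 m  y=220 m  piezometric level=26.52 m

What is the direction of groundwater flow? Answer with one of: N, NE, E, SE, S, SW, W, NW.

SE

Taking MW-1 as reference: MW-2−MW-1 = (20, -190, -0.13); MW-3−MW-1 = (110, -115, -0.15).
Solve a·Δx + b·Δy = Δh: det = 20·(-115) − 110·(-190) = 18600.
∂h/∂x = [(-0.13)·(-115) − (-0.15)·(-190)] / 18600 = -0.0007285
∂h/∂y = [20·(-0.15) − 110·(-0.13)] / 18600 = +0.0006075
Flow = −∇h = (+0.0007285 east, -0.0006075 north), which points southeast.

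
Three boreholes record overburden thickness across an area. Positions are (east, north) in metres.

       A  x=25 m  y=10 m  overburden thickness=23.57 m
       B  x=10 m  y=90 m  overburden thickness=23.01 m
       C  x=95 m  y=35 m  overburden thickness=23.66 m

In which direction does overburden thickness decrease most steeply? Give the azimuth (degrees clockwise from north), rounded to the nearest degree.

Taking A as reference: B−A = (-15, 80, -0.56); C−A = (70, 25, +0.09).
Solve a·Δx + b·Δy = Δd: det = (-15)·25 − 70·80 = -5975.
∂d/∂x = [(-0.56)·25 − (+0.09)·80] / -5975 = +0.003548
∂d/∂y = [(-15)·(+0.09) − 70·(-0.56)] / -5975 = -0.006335
Steepest decrease is along −∇f: components (-0.003548 E, +0.006335 N).
Azimuth = atan2(-0.003548, +0.006335) = 330.7° ≈ 331°.

331°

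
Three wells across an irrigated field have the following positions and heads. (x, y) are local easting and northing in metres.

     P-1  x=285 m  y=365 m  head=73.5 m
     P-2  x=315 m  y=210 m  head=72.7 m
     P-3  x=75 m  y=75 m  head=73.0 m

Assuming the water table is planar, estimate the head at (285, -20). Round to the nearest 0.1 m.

Taking P-1 as reference: P-2−P-1 = (30, -155, -0.8); P-3−P-1 = (-210, -290, -0.5).
Solve a·Δx + b·Δy = Δh: det = 30·(-290) − (-210)·(-155) = -41250.
∂h/∂x = [(-0.8)·(-290) − (-0.5)·(-155)] / -41250 = -0.003745
∂h/∂y = [30·(-0.5) − (-210)·(-0.8)] / -41250 = +0.004436
h(285, -20) = 73.5 + (-0.003745)·(0) + (+0.004436)·(-385) = 73.5 -0.000 -1.708 = 71.792 m.

71.8 m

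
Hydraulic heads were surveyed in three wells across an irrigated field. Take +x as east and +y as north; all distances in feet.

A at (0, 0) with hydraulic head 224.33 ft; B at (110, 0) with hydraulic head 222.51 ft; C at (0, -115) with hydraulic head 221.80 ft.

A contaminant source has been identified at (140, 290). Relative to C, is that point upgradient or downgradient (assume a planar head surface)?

upgradient

∂h/∂x = (222.51 − 224.33) / (110 − 0) = -0.01655
∂h/∂y = (221.80 − 224.33) / (-115 − 0) = +0.02200
Head at (140, 290) = 224.33 + (-0.01655)·(140) + (+0.02200)·(290) = 228.39 ft.
That is higher than the 221.80 ft at C, so the point is upgradient.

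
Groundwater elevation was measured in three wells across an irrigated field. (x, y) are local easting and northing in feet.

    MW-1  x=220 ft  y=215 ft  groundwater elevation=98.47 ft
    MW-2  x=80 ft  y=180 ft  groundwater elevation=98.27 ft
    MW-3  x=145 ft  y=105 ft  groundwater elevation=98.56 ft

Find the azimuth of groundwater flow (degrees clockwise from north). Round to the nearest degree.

With h = a·x + b·y + c and MW-1 as origin, the differences give:
  (-140)·a + (-35)·b = -0.20
  (-75)·a + (-110)·b = +0.09
Eliminate b (×(-110) and ×(-35), subtract): 12775·a = 25.150 → a = ∂h/∂x = +0.001969
Back-substitute: b = ∂h/∂y = -0.002160.
Flow direction (−∇h) has components (-0.001969 E, +0.002160 N).
Azimuth = atan2(E, N) = atan2(-0.001969, +0.002160) = 317.7° ≈ 318°.

318°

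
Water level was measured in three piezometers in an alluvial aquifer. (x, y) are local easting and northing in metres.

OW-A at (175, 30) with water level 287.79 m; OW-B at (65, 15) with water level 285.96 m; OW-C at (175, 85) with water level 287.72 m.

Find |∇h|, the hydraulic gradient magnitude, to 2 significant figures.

0.017

Differences from OW-A: to OW-B (Δx, Δy, Δh) = (-110, -15, -1.83); to OW-C = (0, 55, -0.07).
Determinant of the coordinate differences = (-110)·55 − 0·(-15) = -6050.
∂h/∂x = [(-1.83)·55 − (-0.07)·(-15)] / -6050 = +0.01681
∂h/∂y = [(-110)·(-0.07) − 0·(-1.83)] / -6050 = -0.001273
|∇h| = √(0.01681² + -0.001273²) = 0.01686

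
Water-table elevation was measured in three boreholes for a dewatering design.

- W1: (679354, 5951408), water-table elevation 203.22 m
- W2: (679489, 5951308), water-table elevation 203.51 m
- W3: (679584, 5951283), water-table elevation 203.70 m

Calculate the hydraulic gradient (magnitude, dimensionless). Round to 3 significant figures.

With h = a·x + b·y + c and W1 as origin, the differences give:
  135·a + (-100)·b = +0.29
  230·a + (-125)·b = +0.48
Eliminate b (×(-125) and ×(-100), subtract): 6125·a = 11.750 → a = ∂h/∂x = +0.001918
Back-substitute: b = ∂h/∂y = -0.0003102.
|∇h| = √(0.001918² + -0.0003102²) = 0.001943

0.00194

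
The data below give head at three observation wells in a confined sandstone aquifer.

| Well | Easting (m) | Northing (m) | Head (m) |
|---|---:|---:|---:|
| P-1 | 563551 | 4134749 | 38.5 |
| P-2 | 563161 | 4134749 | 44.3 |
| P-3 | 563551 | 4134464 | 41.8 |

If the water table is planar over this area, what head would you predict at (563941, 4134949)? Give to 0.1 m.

30.4 m

∂h/∂x = (44.3 − 38.5) / (563161 − 563551) = -0.01487
∂h/∂y = (41.8 − 38.5) / (4134464 − 4134749) = -0.01158
h(563941, 4134949) = 38.5 + (-0.01487)·(390) + (-0.01158)·(200) = 38.5 -5.800 -2.316 = 30.384 m.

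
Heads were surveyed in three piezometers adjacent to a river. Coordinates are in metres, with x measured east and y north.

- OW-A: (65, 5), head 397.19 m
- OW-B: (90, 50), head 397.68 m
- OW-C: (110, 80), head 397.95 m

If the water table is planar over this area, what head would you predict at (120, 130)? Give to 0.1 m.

398.8 m

Differences from OW-A: to OW-B (Δx, Δy, Δh) = (25, 45, +0.49); to OW-C = (45, 75, +0.76).
Determinant of the coordinate differences = 25·75 − 45·45 = -150.
∂h/∂x = [(+0.49)·75 − (+0.76)·45] / -150 = -0.01700
∂h/∂y = [25·(+0.76) − 45·(+0.49)] / -150 = +0.02033
h(120, 130) = 397.19 + (-0.01700)·(55) + (+0.02033)·(125) = 397.19 -0.935 +2.542 = 398.797 m.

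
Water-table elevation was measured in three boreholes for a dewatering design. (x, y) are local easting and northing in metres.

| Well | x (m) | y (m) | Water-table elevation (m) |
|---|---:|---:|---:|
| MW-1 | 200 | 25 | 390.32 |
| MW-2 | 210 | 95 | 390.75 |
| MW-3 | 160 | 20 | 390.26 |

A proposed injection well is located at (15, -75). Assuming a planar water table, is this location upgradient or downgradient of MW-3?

Differences from MW-1: to MW-2 (Δx, Δy, Δh) = (10, 70, +0.43); to MW-3 = (-40, -5, -0.06).
Solve a·Δx + b·Δy = Δh: det = 10·(-5) − (-40)·70 = 2750.
∂h/∂x = [(+0.43)·(-5) − (-0.06)·70] / 2750 = +0.0007455
∂h/∂y = [10·(-0.06) − (-40)·(+0.43)] / 2750 = +0.006036
Head at (15, -75) = 390.32 + (+0.0007455)·(-185) + (+0.006036)·(-100) = 389.58 m.
That is lower than the 390.26 m at MW-3, so the point is downgradient.

downgradient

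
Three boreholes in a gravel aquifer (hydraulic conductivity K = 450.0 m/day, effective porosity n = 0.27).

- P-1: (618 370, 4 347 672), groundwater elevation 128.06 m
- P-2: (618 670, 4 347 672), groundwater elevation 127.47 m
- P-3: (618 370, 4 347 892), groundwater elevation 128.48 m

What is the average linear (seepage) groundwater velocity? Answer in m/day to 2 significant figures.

∂h/∂x = (127.47 − 128.06) / (618670 − 618370) = -0.001967
∂h/∂y = (128.48 − 128.06) / (4347892 − 4347672) = +0.001909
|∇h| = √(-0.001967² + 0.001909²) = 0.002741
Seepage velocity v = K·i/n = 450.0 × 0.002741 / 0.27 = 4.568 m/day.

4.6 m/day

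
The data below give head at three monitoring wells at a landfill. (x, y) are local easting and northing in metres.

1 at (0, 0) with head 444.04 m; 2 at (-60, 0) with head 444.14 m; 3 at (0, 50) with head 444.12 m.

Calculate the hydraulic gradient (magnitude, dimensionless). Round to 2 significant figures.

0.0023

∂h/∂x = (444.14 − 444.04) / (-60 − 0) = -0.001667
∂h/∂y = (444.12 − 444.04) / (50 − 0) = +0.001600
|∇h| = √(-0.001667² + 0.001600²) = 0.002311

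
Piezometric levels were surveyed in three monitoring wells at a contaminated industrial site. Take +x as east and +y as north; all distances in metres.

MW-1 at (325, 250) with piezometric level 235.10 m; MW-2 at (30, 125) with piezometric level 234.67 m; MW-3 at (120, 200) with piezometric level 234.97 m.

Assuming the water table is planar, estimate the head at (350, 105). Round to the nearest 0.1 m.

234.4 m

With h = a·x + b·y + c and MW-1 as origin, the differences give:
  (-295)·a + (-125)·b = -0.43
  (-205)·a + (-50)·b = -0.13
Eliminate b (×(-50) and ×(-125), subtract): -10875·a = 5.250 → a = ∂h/∂x = -0.0004828
Back-substitute: b = ∂h/∂y = +0.004579.
h(350, 105) = 235.10 + (-0.0004828)·(25) + (+0.004579)·(-145) = 235.10 -0.012 -0.664 = 234.424 m.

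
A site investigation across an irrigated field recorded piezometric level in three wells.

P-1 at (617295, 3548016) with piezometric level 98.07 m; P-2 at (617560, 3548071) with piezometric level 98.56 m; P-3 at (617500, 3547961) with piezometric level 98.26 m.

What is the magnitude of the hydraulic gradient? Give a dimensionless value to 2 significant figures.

Taking P-1 as reference: P-2−P-1 = (265, 55, +0.49); P-3−P-1 = (205, -55, +0.19).
Solve a·Δx + b·Δy = Δh: det = 265·(-55) − 205·55 = -25850.
∂h/∂x = [(+0.49)·(-55) − (+0.19)·55] / -25850 = +0.001447
∂h/∂y = [265·(+0.19) − 205·(+0.49)] / -25850 = +0.001938
|∇h| = √(0.001447² + 0.001938²) = 0.002419

0.0024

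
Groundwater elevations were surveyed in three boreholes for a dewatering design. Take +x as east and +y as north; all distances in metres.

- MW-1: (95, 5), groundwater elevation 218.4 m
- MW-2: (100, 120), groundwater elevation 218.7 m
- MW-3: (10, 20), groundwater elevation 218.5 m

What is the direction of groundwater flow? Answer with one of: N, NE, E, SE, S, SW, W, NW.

With h = a·x + b·y + c and MW-1 as origin, the differences give:
  5·a + 115·b = +0.3
  (-85)·a + 15·b = +0.1
Eliminate b (×15 and ×115, subtract): 9850·a = -7.00 → a = ∂h/∂x = -0.0007107
Back-substitute: b = ∂h/∂y = +0.002640.
Flow = −∇h = (+0.0007107 east, -0.002640 north), which points south.

S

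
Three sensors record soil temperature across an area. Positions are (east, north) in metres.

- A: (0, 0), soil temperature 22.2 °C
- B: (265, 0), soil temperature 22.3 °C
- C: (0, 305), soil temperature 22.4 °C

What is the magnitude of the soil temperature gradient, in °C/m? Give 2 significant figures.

∂T/∂x = (22.3 − 22.2) / (265 − 0) = +0.0003774
∂T/∂y = (22.4 − 22.2) / (305 − 0) = +0.0006557
|∇f| = √(0.0003774² + 0.0006557²) = 0.0007566 °C/m

0.00076 °C/m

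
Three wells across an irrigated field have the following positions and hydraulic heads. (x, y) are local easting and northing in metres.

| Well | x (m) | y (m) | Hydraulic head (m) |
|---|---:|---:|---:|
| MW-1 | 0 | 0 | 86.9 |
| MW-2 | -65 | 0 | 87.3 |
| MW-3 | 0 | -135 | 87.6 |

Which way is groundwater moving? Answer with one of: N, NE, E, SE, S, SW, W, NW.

NE

∂h/∂x = (87.3 − 86.9) / (-65 − 0) = -0.006154
∂h/∂y = (87.6 − 86.9) / (-135 − 0) = -0.005185
Flow = −∇h = (+0.006154 east, +0.005185 north), which points northeast.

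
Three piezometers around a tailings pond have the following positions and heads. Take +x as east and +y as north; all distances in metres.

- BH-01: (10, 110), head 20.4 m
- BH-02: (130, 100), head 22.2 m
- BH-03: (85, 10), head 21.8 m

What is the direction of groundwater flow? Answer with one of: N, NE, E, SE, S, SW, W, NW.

W

With h = a·x + b·y + c and BH-01 as origin, the differences give:
  120·a + (-10)·b = +1.8
  75·a + (-100)·b = +1.4
Eliminate b (×(-100) and ×(-10), subtract): -11250·a = -166.00 → a = ∂h/∂x = +0.01476
Back-substitute: b = ∂h/∂y = -0.002933.
Flow = −∇h = (-0.01476 east, +0.002933 north), which points west.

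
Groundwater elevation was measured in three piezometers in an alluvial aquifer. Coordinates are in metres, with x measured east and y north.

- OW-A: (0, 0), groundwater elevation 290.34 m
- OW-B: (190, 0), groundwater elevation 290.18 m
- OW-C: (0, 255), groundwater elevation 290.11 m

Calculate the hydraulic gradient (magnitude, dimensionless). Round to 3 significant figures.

∂h/∂x = (290.18 − 290.34) / (190 − 0) = -0.0008421
∂h/∂y = (290.11 − 290.34) / (255 − 0) = -0.0009020
|∇h| = √(-0.0008421² + -0.0009020²) = 0.001234

0.00123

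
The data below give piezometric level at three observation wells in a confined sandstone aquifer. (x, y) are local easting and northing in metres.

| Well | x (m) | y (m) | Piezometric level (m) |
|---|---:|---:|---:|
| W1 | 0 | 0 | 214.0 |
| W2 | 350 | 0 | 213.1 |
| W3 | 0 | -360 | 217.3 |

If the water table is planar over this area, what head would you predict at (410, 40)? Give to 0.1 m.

∂h/∂x = (213.1 − 214.0) / (350 − 0) = -0.002571
∂h/∂y = (217.3 − 214.0) / (-360 − 0) = -0.009167
h(410, 40) = 214.0 + (-0.002571)·(410) + (-0.009167)·(40) = 214.0 -1.054 -0.367 = 212.579 m.

212.6 m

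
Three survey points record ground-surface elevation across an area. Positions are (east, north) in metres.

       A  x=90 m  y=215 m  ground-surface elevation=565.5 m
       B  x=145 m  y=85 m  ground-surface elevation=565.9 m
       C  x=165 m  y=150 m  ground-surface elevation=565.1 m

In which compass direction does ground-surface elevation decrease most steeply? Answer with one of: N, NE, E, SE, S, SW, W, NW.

NE

Taking A as reference: B−A = (55, -130, +0.4); C−A = (75, -65, -0.4).
Solve a·Δx + b·Δy = Δz: det = 55·(-65) − 75·(-130) = 6175.
∂z/∂x = [(+0.4)·(-65) − (-0.4)·(-130)] / 6175 = -0.01263
∂z/∂y = [55·(-0.4) − 75·(+0.4)] / 6175 = -0.008421
Steepest decrease is along −∇f = (+0.01263 E, +0.008421 N) → northeast.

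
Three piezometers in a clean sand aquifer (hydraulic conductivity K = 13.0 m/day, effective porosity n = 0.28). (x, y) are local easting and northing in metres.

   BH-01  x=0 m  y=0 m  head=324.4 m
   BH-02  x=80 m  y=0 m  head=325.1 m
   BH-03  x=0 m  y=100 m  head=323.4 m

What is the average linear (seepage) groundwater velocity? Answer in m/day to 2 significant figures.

0.62 m/day

∂h/∂x = (325.1 − 324.4) / (80 − 0) = +0.008750
∂h/∂y = (323.4 − 324.4) / (100 − 0) = -0.01000
|∇h| = √(0.008750² + -0.01000²) = 0.01329
Seepage velocity v = K·i/n = 13.0 × 0.01329 / 0.28 = 0.617 m/day.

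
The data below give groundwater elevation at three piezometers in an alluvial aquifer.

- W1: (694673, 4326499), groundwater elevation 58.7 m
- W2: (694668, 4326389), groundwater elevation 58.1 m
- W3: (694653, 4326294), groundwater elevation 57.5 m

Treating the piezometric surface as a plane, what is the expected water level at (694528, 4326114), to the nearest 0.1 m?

Differences from W1: to W2 (Δx, Δy, Δh) = (-5, -110, -0.6); to W3 = (-20, -205, -1.2).
Determinant of the coordinate differences = (-5)·(-205) − (-20)·(-110) = -1175.
∂h/∂x = [(-0.6)·(-205) − (-1.2)·(-110)] / -1175 = +0.007660
∂h/∂y = [(-5)·(-1.2) − (-20)·(-0.6)] / -1175 = +0.005106
h(694528, 4326114) = 58.7 + (+0.007660)·(-145) + (+0.005106)·(-385) = 58.7 -1.111 -1.966 = 55.623 m.

55.6 m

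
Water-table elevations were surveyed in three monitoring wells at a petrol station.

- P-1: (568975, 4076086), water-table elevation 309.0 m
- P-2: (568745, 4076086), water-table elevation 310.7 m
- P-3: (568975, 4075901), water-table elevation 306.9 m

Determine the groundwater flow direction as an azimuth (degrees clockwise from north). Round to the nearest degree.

147°

∂h/∂x = (310.7 − 309.0) / (568745 − 568975) = -0.007391
∂h/∂y = (306.9 − 309.0) / (4075901 − 4076086) = +0.01135
Flow direction (−∇h) has components (+0.007391 E, -0.01135 N).
Azimuth = atan2(E, N) = atan2(+0.007391, -0.01135) = 146.9° ≈ 147°.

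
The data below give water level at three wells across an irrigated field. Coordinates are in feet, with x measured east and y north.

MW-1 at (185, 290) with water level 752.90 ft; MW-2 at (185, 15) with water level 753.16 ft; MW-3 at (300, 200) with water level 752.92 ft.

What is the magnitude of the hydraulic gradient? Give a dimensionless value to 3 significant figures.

Taking MW-1 as reference: MW-2−MW-1 = (0, -275, +0.26); MW-3−MW-1 = (115, -90, +0.02).
Determinant of the coordinate differences = 0·(-90) − 115·(-275) = 31625.
∂h/∂x = [(+0.26)·(-90) − (+0.02)·(-275)] / 31625 = -0.0005660
∂h/∂y = [0·(+0.02) − 115·(+0.26)] / 31625 = -0.0009455
|∇h| = √(-0.0005660² + -0.0009455²) = 0.001102

0.00110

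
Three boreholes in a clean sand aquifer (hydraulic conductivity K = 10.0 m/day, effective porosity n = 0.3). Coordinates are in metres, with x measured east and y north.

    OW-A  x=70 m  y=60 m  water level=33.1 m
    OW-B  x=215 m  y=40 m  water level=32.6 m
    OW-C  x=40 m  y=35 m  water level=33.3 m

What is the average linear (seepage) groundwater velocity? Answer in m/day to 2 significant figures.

With h = a·x + b·y + c and OW-A as origin, the differences give:
  145·a + (-20)·b = -0.5
  (-30)·a + (-25)·b = +0.2
Eliminate b (×(-25) and ×(-20), subtract): -4225·a = 16.50 → a = ∂h/∂x = -0.003905
Back-substitute: b = ∂h/∂y = -0.003314.
|∇h| = √(-0.003905² + -0.003314²) = 0.005122
Seepage velocity v = K·i/n = 10.0 × 0.005122 / 0.3 = 0.1707 m/day.

0.17 m/day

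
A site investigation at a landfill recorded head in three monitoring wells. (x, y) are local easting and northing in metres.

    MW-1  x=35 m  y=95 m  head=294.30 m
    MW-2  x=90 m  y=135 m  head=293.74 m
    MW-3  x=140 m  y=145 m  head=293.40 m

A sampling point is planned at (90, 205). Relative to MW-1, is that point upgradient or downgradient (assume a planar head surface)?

downgradient

Taking MW-1 as reference: MW-2−MW-1 = (55, 40, -0.56); MW-3−MW-1 = (105, 50, -0.90).
Determinant of the coordinate differences = 55·50 − 105·40 = -1450.
∂h/∂x = [(-0.56)·50 − (-0.90)·40] / -1450 = -0.005517
∂h/∂y = [55·(-0.90) − 105·(-0.56)] / -1450 = -0.006414
Head at (90, 205) = 294.30 + (-0.005517)·(55) + (-0.006414)·(110) = 293.29 m.
That is lower than the 294.30 m at MW-1, so the point is downgradient.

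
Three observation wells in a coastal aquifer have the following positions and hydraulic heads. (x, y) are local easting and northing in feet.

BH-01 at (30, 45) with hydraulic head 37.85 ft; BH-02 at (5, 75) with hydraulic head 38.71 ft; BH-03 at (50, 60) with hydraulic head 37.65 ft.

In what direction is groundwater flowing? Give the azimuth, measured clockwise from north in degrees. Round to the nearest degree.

With h = a·x + b·y + c and BH-01 as origin, the differences give:
  (-25)·a + 30·b = +0.86
  20·a + 15·b = -0.20
Eliminate b (×15 and ×30, subtract): -975·a = 18.900 → a = ∂h/∂x = -0.01938
Back-substitute: b = ∂h/∂y = +0.01251.
Flow direction (−∇h) has components (+0.01938 E, -0.01251 N).
Azimuth = atan2(E, N) = atan2(+0.01938, -0.01251) = 122.8° ≈ 123°.

123°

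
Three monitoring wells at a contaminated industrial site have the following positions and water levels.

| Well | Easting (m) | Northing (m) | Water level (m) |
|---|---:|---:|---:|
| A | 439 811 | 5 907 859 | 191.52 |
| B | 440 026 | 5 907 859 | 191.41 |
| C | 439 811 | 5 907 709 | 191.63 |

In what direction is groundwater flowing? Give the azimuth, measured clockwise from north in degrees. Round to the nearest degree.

∂h/∂x = (191.41 − 191.52) / (440026 − 439811) = -0.0005116
∂h/∂y = (191.63 − 191.52) / (5907709 − 5907859) = -0.0007333
Flow direction (−∇h) has components (+0.0005116 E, +0.0007333 N).
Azimuth = atan2(E, N) = atan2(+0.0005116, +0.0007333) = 34.9° ≈ 035°.

035°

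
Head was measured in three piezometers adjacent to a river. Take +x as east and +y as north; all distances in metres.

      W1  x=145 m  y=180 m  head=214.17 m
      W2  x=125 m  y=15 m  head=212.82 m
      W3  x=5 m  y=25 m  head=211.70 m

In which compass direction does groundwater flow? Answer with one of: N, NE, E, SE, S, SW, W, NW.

SW

Taking W1 as reference: W2−W1 = (-20, -165, -1.35); W3−W1 = (-140, -155, -2.47).
Solve a·Δx + b·Δy = Δh: det = (-20)·(-155) − (-140)·(-165) = -20000.
∂h/∂x = [(-1.35)·(-155) − (-2.47)·(-165)] / -20000 = +0.009915
∂h/∂y = [(-20)·(-2.47) − (-140)·(-1.35)] / -20000 = +0.006980
Flow = −∇h = (-0.009915 east, -0.006980 north), which points southwest.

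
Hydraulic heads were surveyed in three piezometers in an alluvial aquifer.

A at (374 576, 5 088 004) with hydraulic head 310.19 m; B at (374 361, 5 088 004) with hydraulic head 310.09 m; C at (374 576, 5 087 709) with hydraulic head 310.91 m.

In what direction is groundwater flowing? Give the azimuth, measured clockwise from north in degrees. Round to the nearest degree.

349°

∂h/∂x = (310.09 − 310.19) / (374361 − 374576) = +0.0004651
∂h/∂y = (310.91 − 310.19) / (5087709 − 5088004) = -0.002441
Flow direction (−∇h) has components (-0.0004651 E, +0.002441 N).
Azimuth = atan2(E, N) = atan2(-0.0004651, +0.002441) = 349.2° ≈ 349°.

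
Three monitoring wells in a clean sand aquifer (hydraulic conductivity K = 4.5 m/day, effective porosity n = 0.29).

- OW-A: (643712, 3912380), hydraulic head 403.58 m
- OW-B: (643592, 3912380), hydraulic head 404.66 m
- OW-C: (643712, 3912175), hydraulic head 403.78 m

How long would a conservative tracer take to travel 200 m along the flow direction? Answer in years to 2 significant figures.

3.9 years

∂h/∂x = (404.66 − 403.58) / (643592 − 643712) = -0.009000
∂h/∂y = (403.78 − 403.58) / (3912175 − 3912380) = -0.0009756
|∇h| = √(-0.009000² + -0.0009756²) = 0.009053
Seepage velocity v = K·i/n = 4.5 × 0.009053 / 0.29 = 0.1405 m/day.
t = 200 / 0.1405 = 1423 days = 3.9 years.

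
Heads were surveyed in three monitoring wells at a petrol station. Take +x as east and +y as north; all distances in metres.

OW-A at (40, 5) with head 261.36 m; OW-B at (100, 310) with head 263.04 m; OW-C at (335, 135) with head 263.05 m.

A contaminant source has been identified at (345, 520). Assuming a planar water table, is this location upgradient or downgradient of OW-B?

Differences from OW-A: to OW-B (Δx, Δy, Δh) = (60, 305, +1.68); to OW-C = (295, 130, +1.69).
Solve a·Δx + b·Δy = Δh: det = 60·130 − 295·305 = -82175.
∂h/∂x = [(+1.68)·130 − (+1.69)·305] / -82175 = +0.003615
∂h/∂y = [60·(+1.69) − 295·(+1.68)] / -82175 = +0.004797
Head at (345, 520) = 261.36 + (+0.003615)·(305) + (+0.004797)·(515) = 264.93 m.
That is higher than the 263.04 m at OW-B, so the point is upgradient.

upgradient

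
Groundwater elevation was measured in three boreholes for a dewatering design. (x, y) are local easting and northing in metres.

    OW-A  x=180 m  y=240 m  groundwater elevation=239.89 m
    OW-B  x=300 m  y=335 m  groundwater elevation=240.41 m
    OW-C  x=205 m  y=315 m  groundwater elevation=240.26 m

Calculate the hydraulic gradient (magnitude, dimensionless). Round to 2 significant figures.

With h = a·x + b·y + c and OW-A as origin, the differences give:
  120·a + 95·b = +0.52
  25·a + 75·b = +0.37
Eliminate b (×75 and ×95, subtract): 6625·a = 3.850 → a = ∂h/∂x = +0.0005811
Back-substitute: b = ∂h/∂y = +0.004740.
|∇h| = √(0.0005811² + 0.004740²) = 0.004775

0.0048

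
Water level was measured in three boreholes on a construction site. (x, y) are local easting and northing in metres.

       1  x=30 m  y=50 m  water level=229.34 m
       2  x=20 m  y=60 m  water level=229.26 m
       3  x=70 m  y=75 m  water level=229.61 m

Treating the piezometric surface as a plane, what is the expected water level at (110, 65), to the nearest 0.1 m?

With h = a·x + b·y + c and 1 as origin, the differences give:
  (-10)·a + 10·b = -0.08
  40·a + 25·b = +0.27
Eliminate b (×25 and ×10, subtract): -650·a = -4.700 → a = ∂h/∂x = +0.007231
Back-substitute: b = ∂h/∂y = -0.0007692.
h(110, 65) = 229.34 + (+0.007231)·(80) + (-0.0007692)·(15) = 229.34 +0.578 -0.012 = 229.907 m.

229.9 m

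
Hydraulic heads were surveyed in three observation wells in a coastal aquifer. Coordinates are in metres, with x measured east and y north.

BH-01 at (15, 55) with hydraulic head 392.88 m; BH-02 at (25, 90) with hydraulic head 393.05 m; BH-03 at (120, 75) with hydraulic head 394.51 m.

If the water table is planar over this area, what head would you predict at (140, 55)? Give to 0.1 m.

394.8 m

Three-point gradient (reference BH-01): Δ to BH-02 = (10, 35, +0.17), Δ to BH-03 = (105, 20, +1.63).
∂h/∂x = +0.01544, ∂h/∂y = +0.0004460 (det = -3475).
h(140, 55) = 392.88 + (+0.01544)·(125) + (+0.0004460)·(0) = 392.88 +1.930 +0.000 = 394.810 m.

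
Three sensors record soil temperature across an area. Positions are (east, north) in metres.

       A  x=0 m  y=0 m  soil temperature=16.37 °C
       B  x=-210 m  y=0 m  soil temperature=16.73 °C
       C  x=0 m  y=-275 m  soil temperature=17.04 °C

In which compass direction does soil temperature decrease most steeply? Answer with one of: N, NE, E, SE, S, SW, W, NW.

∂T/∂x = (16.73 − 16.37) / (-210 − 0) = -0.001714
∂T/∂y = (17.04 − 16.37) / (-275 − 0) = -0.002436
Steepest decrease is along −∇f = (+0.001714 E, +0.002436 N) → northeast.

NE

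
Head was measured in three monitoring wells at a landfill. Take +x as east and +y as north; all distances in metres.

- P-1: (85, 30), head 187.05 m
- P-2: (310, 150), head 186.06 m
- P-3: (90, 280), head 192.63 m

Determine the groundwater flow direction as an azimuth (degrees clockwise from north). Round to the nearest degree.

Differences from P-1: to P-2 (Δx, Δy, Δh) = (225, 120, -0.99); to P-3 = (5, 250, +5.58).
Determinant of the coordinate differences = 225·250 − 5·120 = 55650.
∂h/∂x = [(-0.99)·250 − (+5.58)·120] / 55650 = -0.01648
∂h/∂y = [225·(+5.58) − 5·(-0.99)] / 55650 = +0.02265
Flow direction (−∇h) has components (+0.01648 E, -0.02265 N).
Azimuth = atan2(E, N) = atan2(+0.01648, -0.02265) = 144.0° ≈ 144°.

144°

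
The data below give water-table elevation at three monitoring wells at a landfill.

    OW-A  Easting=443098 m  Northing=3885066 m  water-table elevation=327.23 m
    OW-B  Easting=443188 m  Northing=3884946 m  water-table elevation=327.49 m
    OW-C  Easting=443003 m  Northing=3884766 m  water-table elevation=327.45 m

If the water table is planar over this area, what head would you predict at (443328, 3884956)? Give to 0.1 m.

With h = a·x + b·y + c and OW-A as origin, the differences give:
  90·a + (-120)·b = +0.26
  (-95)·a + (-300)·b = +0.22
Eliminate b (×(-300) and ×(-120), subtract): -38400·a = -51.600 → a = ∂h/∂x = +0.001344
Back-substitute: b = ∂h/∂y = -0.001159.
h(443328, 3884956) = 327.23 + (+0.001344)·(230) + (-0.001159)·(-110) = 327.23 +0.309 +0.127 = 327.667 m.

327.7 m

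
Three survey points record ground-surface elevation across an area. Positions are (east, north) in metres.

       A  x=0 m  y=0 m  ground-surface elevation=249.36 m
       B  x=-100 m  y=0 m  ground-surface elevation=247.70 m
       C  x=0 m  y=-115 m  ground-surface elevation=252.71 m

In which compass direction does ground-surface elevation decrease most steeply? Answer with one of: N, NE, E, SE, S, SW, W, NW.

∂z/∂x = (247.70 − 249.36) / (-100 − 0) = +0.01660
∂z/∂y = (252.71 − 249.36) / (-115 − 0) = -0.02913
Steepest decrease is along −∇f = (-0.01660 E, +0.02913 N) → northwest.

NW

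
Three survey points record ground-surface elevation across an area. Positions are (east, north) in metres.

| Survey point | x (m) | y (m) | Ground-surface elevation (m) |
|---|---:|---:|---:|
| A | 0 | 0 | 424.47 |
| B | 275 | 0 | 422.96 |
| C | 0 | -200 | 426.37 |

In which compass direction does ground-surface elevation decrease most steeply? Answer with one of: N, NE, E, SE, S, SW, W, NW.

∂z/∂x = (422.96 − 424.47) / (275 − 0) = -0.005491
∂z/∂y = (426.37 − 424.47) / (-200 − 0) = -0.009500
Steepest decrease is along −∇f = (+0.005491 E, +0.009500 N) → northeast.

NE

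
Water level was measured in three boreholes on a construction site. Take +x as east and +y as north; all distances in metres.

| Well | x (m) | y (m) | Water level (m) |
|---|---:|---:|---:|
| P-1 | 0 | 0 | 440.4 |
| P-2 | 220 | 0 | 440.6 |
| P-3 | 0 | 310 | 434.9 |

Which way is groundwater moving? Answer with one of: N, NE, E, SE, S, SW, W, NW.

∂h/∂x = (440.6 − 440.4) / (220 − 0) = +0.0009091
∂h/∂y = (434.9 − 440.4) / (310 − 0) = -0.01774
Flow = −∇h = (-0.0009091 east, +0.01774 north), which points north.

N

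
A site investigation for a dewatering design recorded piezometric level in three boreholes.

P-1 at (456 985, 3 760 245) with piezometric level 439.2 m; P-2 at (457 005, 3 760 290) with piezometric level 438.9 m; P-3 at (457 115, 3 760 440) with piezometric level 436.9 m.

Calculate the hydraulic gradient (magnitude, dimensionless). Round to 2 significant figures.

0.023

Taking P-1 as reference: P-2−P-1 = (20, 45, -0.3); P-3−P-1 = (130, 195, -2.3).
Solve a·Δx + b·Δy = Δh: det = 20·195 − 130·45 = -1950.
∂h/∂x = [(-0.3)·195 − (-2.3)·45] / -1950 = -0.02308
∂h/∂y = [20·(-2.3) − 130·(-0.3)] / -1950 = +0.003590
|∇h| = √(-0.02308² + 0.003590²) = 0.02336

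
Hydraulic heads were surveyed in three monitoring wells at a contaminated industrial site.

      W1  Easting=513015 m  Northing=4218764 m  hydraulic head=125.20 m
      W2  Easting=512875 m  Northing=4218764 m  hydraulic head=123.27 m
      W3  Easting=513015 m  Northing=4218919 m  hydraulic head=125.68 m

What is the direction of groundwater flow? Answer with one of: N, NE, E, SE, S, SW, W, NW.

∂h/∂x = (123.27 − 125.20) / (512875 − 513015) = +0.01379
∂h/∂y = (125.68 − 125.20) / (4218919 − 4218764) = +0.003097
Flow = −∇h = (-0.01379 east, -0.003097 north), which points west.

W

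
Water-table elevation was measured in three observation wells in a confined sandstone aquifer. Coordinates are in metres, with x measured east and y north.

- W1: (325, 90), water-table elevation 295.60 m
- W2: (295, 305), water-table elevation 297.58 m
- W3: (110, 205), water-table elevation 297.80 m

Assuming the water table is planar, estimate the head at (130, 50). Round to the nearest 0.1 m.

296.4 m

With h = a·x + b·y + c and W1 as origin, the differences give:
  (-30)·a + 215·b = +1.98
  (-215)·a + 115·b = +2.20
Eliminate b (×115 and ×215, subtract): 42775·a = -245.300 → a = ∂h/∂x = -0.005735
Back-substitute: b = ∂h/∂y = +0.008409.
h(130, 50) = 295.60 + (-0.005735)·(-195) + (+0.008409)·(-40) = 295.60 +1.118 -0.336 = 296.382 m.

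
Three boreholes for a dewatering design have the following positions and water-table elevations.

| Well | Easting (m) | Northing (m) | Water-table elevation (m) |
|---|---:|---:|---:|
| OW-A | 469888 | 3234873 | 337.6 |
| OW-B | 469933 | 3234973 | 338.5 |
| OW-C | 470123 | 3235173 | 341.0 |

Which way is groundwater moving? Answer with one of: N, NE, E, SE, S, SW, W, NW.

Differences from OW-A: to OW-B (Δx, Δy, Δh) = (45, 100, +0.9); to OW-C = (235, 300, +3.4).
Determinant of the coordinate differences = 45·300 − 235·100 = -10000.
∂h/∂x = [(+0.9)·300 − (+3.4)·100] / -10000 = +0.007000
∂h/∂y = [45·(+3.4) − 235·(+0.9)] / -10000 = +0.005850
Flow = −∇h = (-0.007000 east, -0.005850 north), which points southwest.

SW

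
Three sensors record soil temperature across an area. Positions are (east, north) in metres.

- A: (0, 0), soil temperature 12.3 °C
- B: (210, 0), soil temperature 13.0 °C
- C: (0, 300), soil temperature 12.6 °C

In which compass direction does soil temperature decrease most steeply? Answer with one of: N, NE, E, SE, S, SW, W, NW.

W

∂T/∂x = (13.0 − 12.3) / (210 − 0) = +0.003333
∂T/∂y = (12.6 − 12.3) / (300 − 0) = +0.0010000
Steepest decrease is along −∇f = (-0.003333 E, -0.0010000 N) → west.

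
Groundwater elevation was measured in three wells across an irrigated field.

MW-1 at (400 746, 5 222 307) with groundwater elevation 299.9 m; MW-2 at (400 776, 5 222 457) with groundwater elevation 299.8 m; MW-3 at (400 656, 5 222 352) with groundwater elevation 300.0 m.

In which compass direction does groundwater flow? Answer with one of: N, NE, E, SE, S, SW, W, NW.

Taking MW-1 as reference: MW-2−MW-1 = (30, 150, -0.1); MW-3−MW-1 = (-90, 45, +0.1).
Determinant of the coordinate differences = 30·45 − (-90)·150 = 14850.
∂h/∂x = [(-0.1)·45 − (+0.1)·150] / 14850 = -0.001313
∂h/∂y = [30·(+0.1) − (-90)·(-0.1)] / 14850 = -0.0004040
Flow = −∇h = (+0.001313 east, +0.0004040 north), which points east.

E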